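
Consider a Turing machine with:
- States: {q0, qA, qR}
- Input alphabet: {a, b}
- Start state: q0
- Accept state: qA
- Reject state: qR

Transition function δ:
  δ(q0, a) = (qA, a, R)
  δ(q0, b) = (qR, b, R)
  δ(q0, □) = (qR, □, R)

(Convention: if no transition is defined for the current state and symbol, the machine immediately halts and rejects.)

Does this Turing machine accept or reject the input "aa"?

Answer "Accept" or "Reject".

Execution trace:
Initial: [q0]aa
Step 1: δ(q0, a) = (qA, a, R) → a[qA]a

The machine reaches the accept state qA and halts.

Answer: Accept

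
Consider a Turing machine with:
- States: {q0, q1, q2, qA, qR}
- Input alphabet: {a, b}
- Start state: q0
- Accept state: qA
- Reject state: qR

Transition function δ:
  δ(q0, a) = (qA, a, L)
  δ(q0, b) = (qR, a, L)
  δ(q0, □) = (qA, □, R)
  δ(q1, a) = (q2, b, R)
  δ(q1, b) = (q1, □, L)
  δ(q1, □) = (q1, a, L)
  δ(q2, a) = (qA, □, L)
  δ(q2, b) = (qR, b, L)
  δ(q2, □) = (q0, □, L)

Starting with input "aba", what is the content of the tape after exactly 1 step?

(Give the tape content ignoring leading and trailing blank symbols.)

Execution trace:
Initial: [q0]aba
Step 1: δ(q0, a) = (qA, a, L) → [qA]□aba

The machine reaches the accept state qA and halts.

After 1 step, the tape (ignoring leading/trailing blanks) is: aba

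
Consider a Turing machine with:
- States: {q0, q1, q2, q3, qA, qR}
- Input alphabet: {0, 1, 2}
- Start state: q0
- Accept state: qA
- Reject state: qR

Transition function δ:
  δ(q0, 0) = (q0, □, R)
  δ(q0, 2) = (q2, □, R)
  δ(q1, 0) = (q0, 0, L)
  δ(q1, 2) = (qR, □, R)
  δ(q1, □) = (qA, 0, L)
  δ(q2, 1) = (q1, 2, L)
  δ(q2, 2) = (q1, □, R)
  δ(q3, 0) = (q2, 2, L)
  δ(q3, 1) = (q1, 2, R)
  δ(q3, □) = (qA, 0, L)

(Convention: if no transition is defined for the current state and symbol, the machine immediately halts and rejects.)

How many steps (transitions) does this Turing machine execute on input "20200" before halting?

Execution trace:
Initial: [q0]20200
Step 1: δ(q0, 2) = (q2, □, R) → □[q2]0200

No transition is defined for δ(q2, 0). By convention the machine halts and rejects.

The machine executed 1 step before halting.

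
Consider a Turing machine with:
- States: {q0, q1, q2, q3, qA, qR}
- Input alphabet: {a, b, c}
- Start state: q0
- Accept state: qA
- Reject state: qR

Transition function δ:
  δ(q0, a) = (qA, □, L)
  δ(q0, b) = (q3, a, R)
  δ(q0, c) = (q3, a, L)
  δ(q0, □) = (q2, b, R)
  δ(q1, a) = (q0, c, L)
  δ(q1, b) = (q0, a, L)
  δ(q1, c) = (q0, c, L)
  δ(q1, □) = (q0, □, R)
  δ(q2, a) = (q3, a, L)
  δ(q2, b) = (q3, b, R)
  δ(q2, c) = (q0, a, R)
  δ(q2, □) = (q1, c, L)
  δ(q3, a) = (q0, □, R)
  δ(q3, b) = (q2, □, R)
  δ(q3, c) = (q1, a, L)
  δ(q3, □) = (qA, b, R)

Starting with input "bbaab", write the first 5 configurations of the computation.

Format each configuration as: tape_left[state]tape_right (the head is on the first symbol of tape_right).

Transitions applied:
Step 1: δ(q0, b) = (q3, a, R)
Step 2: δ(q3, b) = (q2, □, R)
Step 3: δ(q2, a) = (q3, a, L)
Step 4: δ(q3, □) = (qA, b, R)

The first 5 configurations are:
[q0]bbaab ⊢ a[q3]baab ⊢ a□[q2]aab ⊢ a[q3]□aab ⊢ ab[qA]aab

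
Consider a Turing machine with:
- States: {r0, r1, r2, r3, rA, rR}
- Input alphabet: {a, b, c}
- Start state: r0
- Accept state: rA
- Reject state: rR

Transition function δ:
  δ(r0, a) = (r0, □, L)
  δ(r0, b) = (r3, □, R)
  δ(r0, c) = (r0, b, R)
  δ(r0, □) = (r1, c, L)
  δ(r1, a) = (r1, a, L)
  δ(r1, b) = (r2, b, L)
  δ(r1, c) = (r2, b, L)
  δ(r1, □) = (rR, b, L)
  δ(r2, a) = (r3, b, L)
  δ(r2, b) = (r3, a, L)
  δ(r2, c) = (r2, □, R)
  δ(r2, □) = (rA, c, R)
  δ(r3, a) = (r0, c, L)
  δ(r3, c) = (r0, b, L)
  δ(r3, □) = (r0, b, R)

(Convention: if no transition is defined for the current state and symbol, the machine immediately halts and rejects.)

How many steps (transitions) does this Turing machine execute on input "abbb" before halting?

Execution trace:
Initial: [r0]abbb
Step 1: δ(r0, a) = (r0, □, L) → [r0]□□bbb
Step 2: δ(r0, □) = (r1, c, L) → [r1]□c□bbb
Step 3: δ(r1, □) = (rR, b, L) → [rR]□bc□bbb

The machine reaches the reject state rR and halts.

The machine executed 3 steps before halting.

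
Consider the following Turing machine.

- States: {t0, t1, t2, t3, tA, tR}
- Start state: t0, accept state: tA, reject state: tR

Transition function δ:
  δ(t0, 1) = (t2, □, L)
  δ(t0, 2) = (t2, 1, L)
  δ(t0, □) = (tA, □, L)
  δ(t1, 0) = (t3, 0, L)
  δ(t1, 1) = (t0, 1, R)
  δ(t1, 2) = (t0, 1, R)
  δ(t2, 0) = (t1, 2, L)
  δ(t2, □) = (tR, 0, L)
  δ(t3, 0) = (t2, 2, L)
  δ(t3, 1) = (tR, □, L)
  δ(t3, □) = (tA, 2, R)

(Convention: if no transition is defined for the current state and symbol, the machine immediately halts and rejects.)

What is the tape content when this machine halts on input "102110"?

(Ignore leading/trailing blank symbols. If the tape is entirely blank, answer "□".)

Execution trace:
Initial: [t0]102110
Step 1: δ(t0, 1) = (t2, □, L) → [t2]□□02110
Step 2: δ(t2, □) = (tR, 0, L) → [tR]□0□02110

The machine reaches the reject state tR and halts.

Final tape (ignoring leading/trailing blanks): 0□02110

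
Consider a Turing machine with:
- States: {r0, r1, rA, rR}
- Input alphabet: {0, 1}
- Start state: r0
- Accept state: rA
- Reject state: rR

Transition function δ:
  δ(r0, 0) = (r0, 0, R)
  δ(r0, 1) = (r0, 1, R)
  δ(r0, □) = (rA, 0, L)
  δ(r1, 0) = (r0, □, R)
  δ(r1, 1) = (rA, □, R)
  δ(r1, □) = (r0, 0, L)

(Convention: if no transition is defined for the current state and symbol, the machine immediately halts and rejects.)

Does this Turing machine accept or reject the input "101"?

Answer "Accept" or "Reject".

Execution trace:
Initial: [r0]101
Step 1: δ(r0, 1) = (r0, 1, R) → 1[r0]01
Step 2: δ(r0, 0) = (r0, 0, R) → 10[r0]1
Step 3: δ(r0, 1) = (r0, 1, R) → 101[r0]□
Step 4: δ(r0, □) = (rA, 0, L) → 10[rA]10

The machine reaches the accept state rA and halts.

Answer: Accept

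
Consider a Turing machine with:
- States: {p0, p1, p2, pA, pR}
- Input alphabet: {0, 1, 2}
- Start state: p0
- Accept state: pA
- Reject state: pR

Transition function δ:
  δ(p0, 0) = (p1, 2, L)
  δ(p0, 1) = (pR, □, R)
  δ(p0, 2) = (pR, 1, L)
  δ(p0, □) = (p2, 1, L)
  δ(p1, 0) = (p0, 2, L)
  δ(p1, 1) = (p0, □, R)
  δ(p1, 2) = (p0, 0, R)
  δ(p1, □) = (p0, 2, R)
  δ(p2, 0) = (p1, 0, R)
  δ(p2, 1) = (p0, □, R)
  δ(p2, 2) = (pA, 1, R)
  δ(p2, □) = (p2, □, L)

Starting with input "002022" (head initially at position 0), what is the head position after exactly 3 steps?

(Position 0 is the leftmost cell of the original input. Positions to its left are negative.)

Execution trace (head position shown):
Step 0: [p0]002022  (head at position 0)
Step 1: move left → [p1]□202022  (head at position -1)
Step 2: move right → 2[p0]202022  (head at position 0)
Step 3: move left → [pR]2102022  (head at position -1)

After 3 steps, the head is at position -1.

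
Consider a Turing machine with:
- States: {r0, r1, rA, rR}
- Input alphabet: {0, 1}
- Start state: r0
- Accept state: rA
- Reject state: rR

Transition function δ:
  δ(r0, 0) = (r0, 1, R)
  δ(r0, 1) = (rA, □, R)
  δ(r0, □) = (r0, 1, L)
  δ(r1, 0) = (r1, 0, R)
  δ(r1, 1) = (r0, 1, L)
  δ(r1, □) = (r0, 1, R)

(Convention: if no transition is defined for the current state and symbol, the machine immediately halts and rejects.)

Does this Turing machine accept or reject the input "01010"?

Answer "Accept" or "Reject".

Execution trace:
Initial: [r0]01010
Step 1: δ(r0, 0) = (r0, 1, R) → 1[r0]1010
Step 2: δ(r0, 1) = (rA, □, R) → 1□[rA]010

The machine reaches the accept state rA and halts.

Answer: Accept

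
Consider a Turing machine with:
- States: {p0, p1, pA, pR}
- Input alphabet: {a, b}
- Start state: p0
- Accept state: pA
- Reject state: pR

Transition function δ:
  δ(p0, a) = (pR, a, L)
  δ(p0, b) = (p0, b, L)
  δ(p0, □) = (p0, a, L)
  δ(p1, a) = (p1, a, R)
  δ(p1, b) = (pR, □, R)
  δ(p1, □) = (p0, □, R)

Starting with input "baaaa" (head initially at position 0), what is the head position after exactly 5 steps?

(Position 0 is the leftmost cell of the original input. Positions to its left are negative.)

Execution trace (head position shown):
Step 0: [p0]baaaa  (head at position 0)
Step 1: move left → [p0]□baaaa  (head at position -1)
Step 2: move left → [p0]□abaaaa  (head at position -2)
Step 3: move left → [p0]□aabaaaa  (head at position -3)
Step 4: move left → [p0]□aaabaaaa  (head at position -4)
Step 5: move left → [p0]□aaaabaaaa  (head at position -5)

After 5 steps, the head is at position -5.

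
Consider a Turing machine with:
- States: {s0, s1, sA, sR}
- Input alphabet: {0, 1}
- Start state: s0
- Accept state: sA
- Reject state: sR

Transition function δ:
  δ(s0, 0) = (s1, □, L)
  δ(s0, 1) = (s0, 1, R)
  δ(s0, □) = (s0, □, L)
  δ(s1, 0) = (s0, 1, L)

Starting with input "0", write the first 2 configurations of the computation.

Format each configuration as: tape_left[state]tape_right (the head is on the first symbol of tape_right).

Transitions applied:
Step 1: δ(s0, 0) = (s1, □, L)

The first 2 configurations are:
[s0]0 ⊢ [s1]□□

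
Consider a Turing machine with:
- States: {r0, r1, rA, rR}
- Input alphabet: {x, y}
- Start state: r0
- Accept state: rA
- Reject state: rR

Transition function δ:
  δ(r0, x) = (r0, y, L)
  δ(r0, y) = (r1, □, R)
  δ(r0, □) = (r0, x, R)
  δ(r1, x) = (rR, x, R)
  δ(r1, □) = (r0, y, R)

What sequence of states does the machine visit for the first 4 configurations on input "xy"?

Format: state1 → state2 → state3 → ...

Execution trace:
Initial: [r0]xy
Step 1: δ(r0, x) = (r0, y, L) → [r0]□yy
Step 2: δ(r0, □) = (r0, x, R) → x[r0]yy
Step 3: δ(r0, y) = (r1, □, R) → x□[r1]y

No transition is defined for δ(r1, y). By convention the machine halts and rejects.

State sequence: r0 → r0 → r0 → r1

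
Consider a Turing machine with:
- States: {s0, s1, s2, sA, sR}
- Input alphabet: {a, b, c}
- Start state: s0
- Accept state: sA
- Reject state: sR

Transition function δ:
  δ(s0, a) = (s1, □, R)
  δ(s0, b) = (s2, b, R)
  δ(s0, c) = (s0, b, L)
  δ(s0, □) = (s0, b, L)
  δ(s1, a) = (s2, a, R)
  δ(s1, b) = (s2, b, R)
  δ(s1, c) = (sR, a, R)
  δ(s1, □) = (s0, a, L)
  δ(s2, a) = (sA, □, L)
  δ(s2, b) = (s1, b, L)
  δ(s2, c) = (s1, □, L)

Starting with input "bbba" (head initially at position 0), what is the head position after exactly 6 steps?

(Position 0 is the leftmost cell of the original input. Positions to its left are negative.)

Execution trace (head position shown):
Step 0: [s0]bbba  (head at position 0)
Step 1: move right → b[s2]bba  (head at position 1)
Step 2: move left → [s1]bbba  (head at position 0)
Step 3: move right → b[s2]bba  (head at position 1)
Step 4: move left → [s1]bbba  (head at position 0)
Step 5: move right → b[s2]bba  (head at position 1)
Step 6: move left → [s1]bbba  (head at position 0)

After 6 steps, the head is at position 0.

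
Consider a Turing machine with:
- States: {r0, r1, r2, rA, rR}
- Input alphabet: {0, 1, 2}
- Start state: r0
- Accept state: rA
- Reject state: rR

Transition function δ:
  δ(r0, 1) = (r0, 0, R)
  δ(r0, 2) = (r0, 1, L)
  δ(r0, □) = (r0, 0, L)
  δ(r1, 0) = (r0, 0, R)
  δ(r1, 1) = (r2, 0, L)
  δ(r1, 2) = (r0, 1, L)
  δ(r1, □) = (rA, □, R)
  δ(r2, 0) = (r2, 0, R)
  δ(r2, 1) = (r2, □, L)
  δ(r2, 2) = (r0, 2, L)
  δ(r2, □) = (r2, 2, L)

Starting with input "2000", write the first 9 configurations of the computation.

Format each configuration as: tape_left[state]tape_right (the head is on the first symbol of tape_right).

Transitions applied:
Step 1: δ(r0, 2) = (r0, 1, L)
Step 2: δ(r0, □) = (r0, 0, L)
Step 3: δ(r0, □) = (r0, 0, L)
Step 4: δ(r0, □) = (r0, 0, L)
Step 5: δ(r0, □) = (r0, 0, L)
Step 6: δ(r0, □) = (r0, 0, L)
Step 7: δ(r0, □) = (r0, 0, L)
Step 8: δ(r0, □) = (r0, 0, L)

The first 9 configurations are:
[r0]2000 ⊢ [r0]□1000 ⊢ [r0]□01000 ⊢ [r0]□001000 ⊢ [r0]□0001000 ⊢ [r0]□00001000 ⊢ [r0]□000001000 ⊢ [r0]□0000001000 ⊢ [r0]□00000001000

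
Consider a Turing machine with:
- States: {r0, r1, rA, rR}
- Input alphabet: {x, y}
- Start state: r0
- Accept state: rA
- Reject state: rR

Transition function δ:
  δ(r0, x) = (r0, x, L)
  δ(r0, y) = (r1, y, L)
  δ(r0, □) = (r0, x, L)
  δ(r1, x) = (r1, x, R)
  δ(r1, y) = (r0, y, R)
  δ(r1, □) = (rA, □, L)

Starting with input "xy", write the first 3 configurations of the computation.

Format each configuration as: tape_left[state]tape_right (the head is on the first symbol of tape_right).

Transitions applied:
Step 1: δ(r0, x) = (r0, x, L)
Step 2: δ(r0, □) = (r0, x, L)

The first 3 configurations are:
[r0]xy ⊢ [r0]□xy ⊢ [r0]□xxy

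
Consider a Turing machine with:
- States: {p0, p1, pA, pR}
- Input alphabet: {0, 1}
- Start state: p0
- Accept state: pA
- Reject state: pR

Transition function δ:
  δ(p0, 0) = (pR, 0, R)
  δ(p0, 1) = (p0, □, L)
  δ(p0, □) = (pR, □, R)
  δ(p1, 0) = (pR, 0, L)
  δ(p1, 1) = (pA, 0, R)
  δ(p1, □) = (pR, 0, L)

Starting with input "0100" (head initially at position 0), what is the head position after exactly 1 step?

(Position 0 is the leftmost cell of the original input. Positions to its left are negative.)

Execution trace (head position shown):
Step 0: [p0]0100  (head at position 0)
Step 1: move right → 0[pR]100  (head at position 1)

After 1 step, the head is at position 1.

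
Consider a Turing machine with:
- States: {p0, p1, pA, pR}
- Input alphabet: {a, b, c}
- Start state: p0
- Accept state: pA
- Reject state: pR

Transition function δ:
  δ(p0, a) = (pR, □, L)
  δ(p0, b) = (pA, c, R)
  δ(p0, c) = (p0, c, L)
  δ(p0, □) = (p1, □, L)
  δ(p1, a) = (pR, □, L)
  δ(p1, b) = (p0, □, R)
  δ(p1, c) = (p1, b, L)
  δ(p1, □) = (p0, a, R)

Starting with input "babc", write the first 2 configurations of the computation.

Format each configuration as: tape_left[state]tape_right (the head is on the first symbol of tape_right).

Transitions applied:
Step 1: δ(p0, b) = (pA, c, R)

The first 2 configurations are:
[p0]babc ⊢ c[pA]abc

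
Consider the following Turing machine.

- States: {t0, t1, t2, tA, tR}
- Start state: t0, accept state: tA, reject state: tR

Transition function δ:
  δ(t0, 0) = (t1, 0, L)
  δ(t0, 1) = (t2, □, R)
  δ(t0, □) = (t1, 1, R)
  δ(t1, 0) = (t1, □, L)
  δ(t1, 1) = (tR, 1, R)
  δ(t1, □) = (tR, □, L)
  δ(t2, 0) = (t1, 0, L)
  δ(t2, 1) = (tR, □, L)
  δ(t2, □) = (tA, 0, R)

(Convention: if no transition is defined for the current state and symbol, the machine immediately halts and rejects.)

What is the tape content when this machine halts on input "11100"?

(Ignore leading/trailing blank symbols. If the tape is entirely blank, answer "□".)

Execution trace:
Initial: [t0]11100
Step 1: δ(t0, 1) = (t2, □, R) → □[t2]1100
Step 2: δ(t2, 1) = (tR, □, L) → [tR]□□100

The machine reaches the reject state tR and halts.

Final tape (ignoring leading/trailing blanks): 100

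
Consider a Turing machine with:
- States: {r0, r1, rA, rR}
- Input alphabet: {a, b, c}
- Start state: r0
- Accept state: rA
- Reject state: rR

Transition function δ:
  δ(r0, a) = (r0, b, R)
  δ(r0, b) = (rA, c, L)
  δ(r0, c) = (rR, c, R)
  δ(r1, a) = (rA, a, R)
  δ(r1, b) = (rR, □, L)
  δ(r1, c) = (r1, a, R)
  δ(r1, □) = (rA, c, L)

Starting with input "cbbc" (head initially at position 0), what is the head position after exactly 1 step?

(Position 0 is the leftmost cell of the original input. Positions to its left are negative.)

Execution trace (head position shown):
Step 0: [r0]cbbc  (head at position 0)
Step 1: move right → c[rR]bbc  (head at position 1)

After 1 step, the head is at position 1.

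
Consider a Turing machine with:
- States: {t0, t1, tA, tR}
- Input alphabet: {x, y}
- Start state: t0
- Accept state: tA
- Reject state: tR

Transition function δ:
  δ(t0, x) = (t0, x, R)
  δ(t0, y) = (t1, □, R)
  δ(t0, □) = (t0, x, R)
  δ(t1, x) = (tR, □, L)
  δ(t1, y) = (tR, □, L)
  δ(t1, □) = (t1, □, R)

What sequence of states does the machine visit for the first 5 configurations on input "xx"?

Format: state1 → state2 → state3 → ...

Execution trace:
Initial: [t0]xx
Step 1: δ(t0, x) = (t0, x, R) → x[t0]x
Step 2: δ(t0, x) = (t0, x, R) → xx[t0]□
Step 3: δ(t0, □) = (t0, x, R) → xxx[t0]□
Step 4: δ(t0, □) = (t0, x, R) → xxxx[t0]□

State sequence: t0 → t0 → t0 → t0 → t0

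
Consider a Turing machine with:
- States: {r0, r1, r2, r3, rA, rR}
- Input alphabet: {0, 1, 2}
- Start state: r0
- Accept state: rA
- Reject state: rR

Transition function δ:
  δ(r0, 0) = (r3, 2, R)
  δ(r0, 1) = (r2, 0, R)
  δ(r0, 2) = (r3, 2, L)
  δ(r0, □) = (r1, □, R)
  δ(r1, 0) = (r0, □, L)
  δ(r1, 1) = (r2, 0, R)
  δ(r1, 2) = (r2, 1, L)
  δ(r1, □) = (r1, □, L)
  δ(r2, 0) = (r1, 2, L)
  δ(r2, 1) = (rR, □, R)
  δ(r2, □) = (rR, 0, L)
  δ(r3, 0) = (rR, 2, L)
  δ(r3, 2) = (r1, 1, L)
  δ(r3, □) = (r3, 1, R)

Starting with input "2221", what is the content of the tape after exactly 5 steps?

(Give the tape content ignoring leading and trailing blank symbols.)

Execution trace:
Initial: [r0]2221
Step 1: δ(r0, 2) = (r3, 2, L) → [r3]□2221
Step 2: δ(r3, □) = (r3, 1, R) → 1[r3]2221
Step 3: δ(r3, 2) = (r1, 1, L) → [r1]11221
Step 4: δ(r1, 1) = (r2, 0, R) → 0[r2]1221
Step 5: δ(r2, 1) = (rR, □, R) → 0□[rR]221

The machine reaches the reject state rR and halts.

After 5 steps, the tape (ignoring leading/trailing blanks) is: 0□221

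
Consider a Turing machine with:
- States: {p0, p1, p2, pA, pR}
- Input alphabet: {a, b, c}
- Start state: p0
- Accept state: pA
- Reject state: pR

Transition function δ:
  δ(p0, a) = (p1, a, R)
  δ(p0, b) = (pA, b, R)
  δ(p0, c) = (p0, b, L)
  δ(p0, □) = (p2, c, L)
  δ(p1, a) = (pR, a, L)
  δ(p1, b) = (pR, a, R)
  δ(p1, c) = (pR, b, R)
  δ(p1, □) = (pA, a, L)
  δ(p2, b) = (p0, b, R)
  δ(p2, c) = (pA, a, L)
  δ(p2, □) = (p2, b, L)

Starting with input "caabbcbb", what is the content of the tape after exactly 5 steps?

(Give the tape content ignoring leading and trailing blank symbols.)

Execution trace:
Initial: [p0]caabbcbb
Step 1: δ(p0, c) = (p0, b, L) → [p0]□baabbcbb
Step 2: δ(p0, □) = (p2, c, L) → [p2]□cbaabbcbb
Step 3: δ(p2, □) = (p2, b, L) → [p2]□bcbaabbcbb
Step 4: δ(p2, □) = (p2, b, L) → [p2]□bbcbaabbcbb
Step 5: δ(p2, □) = (p2, b, L) → [p2]□bbbcbaabbcbb

After 5 steps, the tape (ignoring leading/trailing blanks) is: bbbcbaabbcbb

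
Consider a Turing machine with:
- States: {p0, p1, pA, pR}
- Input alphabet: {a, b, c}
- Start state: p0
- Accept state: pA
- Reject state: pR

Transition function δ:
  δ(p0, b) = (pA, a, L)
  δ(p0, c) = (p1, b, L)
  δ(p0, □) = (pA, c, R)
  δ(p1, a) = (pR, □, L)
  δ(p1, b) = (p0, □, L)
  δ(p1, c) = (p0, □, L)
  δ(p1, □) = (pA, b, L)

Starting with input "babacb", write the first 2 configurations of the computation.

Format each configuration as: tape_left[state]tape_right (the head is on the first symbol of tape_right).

Transitions applied:
Step 1: δ(p0, b) = (pA, a, L)

The first 2 configurations are:
[p0]babacb ⊢ [pA]□aabacb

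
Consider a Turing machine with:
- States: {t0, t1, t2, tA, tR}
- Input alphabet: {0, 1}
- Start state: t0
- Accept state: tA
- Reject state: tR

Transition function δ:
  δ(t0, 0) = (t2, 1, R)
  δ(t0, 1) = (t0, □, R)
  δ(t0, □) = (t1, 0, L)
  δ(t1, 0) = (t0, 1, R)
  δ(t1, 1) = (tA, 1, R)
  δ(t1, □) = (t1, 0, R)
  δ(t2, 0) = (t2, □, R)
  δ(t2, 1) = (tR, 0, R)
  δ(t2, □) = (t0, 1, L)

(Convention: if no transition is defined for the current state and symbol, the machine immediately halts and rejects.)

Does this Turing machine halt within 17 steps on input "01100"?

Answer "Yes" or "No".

Execution trace:
Initial: [t0]01100
Step 1: δ(t0, 0) = (t2, 1, R) → 1[t2]1100
Step 2: δ(t2, 1) = (tR, 0, R) → 10[tR]100

The machine reaches the reject state tR and halts.
The machine halted after 2 steps (within the 17-step bound).

Answer: Yes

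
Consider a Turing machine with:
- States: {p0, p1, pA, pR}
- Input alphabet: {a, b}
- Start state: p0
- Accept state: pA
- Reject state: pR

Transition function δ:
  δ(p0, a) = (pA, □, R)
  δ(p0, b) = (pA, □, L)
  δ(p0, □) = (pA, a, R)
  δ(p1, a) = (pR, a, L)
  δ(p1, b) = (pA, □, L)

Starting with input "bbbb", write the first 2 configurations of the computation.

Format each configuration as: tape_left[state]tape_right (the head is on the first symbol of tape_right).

Transitions applied:
Step 1: δ(p0, b) = (pA, □, L)

The first 2 configurations are:
[p0]bbbb ⊢ [pA]□□bbb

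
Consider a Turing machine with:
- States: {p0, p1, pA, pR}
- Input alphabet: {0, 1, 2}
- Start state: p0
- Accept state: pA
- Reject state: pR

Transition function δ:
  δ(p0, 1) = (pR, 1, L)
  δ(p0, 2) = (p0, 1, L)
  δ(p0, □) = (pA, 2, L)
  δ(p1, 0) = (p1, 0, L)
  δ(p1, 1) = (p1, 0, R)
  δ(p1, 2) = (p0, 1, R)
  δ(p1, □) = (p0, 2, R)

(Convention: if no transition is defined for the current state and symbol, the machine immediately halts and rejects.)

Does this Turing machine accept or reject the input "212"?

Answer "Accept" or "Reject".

Execution trace:
Initial: [p0]212
Step 1: δ(p0, 2) = (p0, 1, L) → [p0]□112
Step 2: δ(p0, □) = (pA, 2, L) → [pA]□2112

The machine reaches the accept state pA and halts.

Answer: Accept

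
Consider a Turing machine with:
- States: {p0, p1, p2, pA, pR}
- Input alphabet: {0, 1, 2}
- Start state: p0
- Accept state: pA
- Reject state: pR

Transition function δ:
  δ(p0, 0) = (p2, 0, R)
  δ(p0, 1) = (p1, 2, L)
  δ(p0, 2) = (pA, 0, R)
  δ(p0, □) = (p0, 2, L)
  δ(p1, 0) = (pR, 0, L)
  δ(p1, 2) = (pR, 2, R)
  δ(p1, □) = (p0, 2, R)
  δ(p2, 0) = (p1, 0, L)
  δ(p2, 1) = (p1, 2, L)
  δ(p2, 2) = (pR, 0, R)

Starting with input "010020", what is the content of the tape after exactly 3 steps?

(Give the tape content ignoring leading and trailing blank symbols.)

Execution trace:
Initial: [p0]010020
Step 1: δ(p0, 0) = (p2, 0, R) → 0[p2]10020
Step 2: δ(p2, 1) = (p1, 2, L) → [p1]020020
Step 3: δ(p1, 0) = (pR, 0, L) → [pR]□020020

The machine reaches the reject state pR and halts.

After 3 steps, the tape (ignoring leading/trailing blanks) is: 020020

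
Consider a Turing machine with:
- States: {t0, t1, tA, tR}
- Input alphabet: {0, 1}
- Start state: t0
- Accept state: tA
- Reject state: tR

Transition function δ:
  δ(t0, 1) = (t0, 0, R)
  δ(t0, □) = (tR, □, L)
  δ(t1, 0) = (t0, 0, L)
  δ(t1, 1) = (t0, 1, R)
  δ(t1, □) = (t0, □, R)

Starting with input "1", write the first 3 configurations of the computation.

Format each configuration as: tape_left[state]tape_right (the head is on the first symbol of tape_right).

Transitions applied:
Step 1: δ(t0, 1) = (t0, 0, R)
Step 2: δ(t0, □) = (tR, □, L)

The first 3 configurations are:
[t0]1 ⊢ 0[t0]□ ⊢ [tR]0□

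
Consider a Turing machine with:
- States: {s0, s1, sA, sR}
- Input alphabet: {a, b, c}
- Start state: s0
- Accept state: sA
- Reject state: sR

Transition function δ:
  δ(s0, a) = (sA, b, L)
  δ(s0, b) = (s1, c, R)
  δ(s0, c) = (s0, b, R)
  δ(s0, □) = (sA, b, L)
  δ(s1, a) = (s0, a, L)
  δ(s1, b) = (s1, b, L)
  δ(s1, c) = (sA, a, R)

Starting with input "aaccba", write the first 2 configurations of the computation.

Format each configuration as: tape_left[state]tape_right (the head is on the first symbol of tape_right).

Transitions applied:
Step 1: δ(s0, a) = (sA, b, L)

The first 2 configurations are:
[s0]aaccba ⊢ [sA]□baccba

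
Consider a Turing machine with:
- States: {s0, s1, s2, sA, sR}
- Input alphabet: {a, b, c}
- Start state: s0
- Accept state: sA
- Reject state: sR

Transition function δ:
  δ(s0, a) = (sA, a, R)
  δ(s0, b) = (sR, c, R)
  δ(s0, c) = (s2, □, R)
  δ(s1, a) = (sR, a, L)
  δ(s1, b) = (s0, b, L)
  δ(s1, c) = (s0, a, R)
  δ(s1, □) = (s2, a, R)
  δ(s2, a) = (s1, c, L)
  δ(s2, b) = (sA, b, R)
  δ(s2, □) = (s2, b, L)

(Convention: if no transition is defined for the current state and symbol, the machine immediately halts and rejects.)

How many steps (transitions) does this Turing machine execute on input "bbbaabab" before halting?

Execution trace:
Initial: [s0]bbbaabab
Step 1: δ(s0, b) = (sR, c, R) → c[sR]bbaabab

The machine reaches the reject state sR and halts.

The machine executed 1 step before halting.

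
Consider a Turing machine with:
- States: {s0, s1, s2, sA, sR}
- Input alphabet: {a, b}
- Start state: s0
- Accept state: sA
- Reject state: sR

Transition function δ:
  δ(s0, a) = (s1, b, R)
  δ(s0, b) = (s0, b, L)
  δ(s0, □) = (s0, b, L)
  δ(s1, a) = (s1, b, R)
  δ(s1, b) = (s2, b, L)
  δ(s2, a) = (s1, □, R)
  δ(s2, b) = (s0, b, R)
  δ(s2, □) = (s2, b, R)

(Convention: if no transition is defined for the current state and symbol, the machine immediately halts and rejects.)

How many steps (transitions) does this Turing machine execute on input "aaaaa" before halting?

Execution trace:
Initial: [s0]aaaaa
Step 1: δ(s0, a) = (s1, b, R) → b[s1]aaaa
Step 2: δ(s1, a) = (s1, b, R) → bb[s1]aaa
Step 3: δ(s1, a) = (s1, b, R) → bbb[s1]aa
Step 4: δ(s1, a) = (s1, b, R) → bbbb[s1]a
Step 5: δ(s1, a) = (s1, b, R) → bbbbb[s1]□

No transition is defined for δ(s1, □). By convention the machine halts and rejects.

The machine executed 5 steps before halting.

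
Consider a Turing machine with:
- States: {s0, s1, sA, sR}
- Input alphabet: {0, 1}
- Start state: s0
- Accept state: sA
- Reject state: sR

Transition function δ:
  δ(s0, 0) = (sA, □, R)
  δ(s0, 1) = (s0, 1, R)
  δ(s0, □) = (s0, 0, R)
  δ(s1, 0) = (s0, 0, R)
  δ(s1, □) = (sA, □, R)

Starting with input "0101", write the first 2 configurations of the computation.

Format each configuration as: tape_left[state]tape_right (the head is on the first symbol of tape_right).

Transitions applied:
Step 1: δ(s0, 0) = (sA, □, R)

The first 2 configurations are:
[s0]0101 ⊢ □[sA]101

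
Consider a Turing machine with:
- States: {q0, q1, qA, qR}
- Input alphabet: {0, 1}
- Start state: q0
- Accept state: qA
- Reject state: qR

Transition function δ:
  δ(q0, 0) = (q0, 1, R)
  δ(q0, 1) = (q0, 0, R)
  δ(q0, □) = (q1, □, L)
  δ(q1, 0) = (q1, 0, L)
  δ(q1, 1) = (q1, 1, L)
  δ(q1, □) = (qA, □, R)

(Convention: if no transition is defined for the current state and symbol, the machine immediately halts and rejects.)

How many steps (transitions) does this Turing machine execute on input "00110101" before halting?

Execution trace:
Initial: [q0]00110101
Step 1: δ(q0, 0) = (q0, 1, R) → 1[q0]0110101
Step 2: δ(q0, 0) = (q0, 1, R) → 11[q0]110101
Step 3: δ(q0, 1) = (q0, 0, R) → 110[q0]10101
Step 4: δ(q0, 1) = (q0, 0, R) → 1100[q0]0101
Step 5: δ(q0, 0) = (q0, 1, R) → 11001[q0]101
Step 6: δ(q0, 1) = (q0, 0, R) → 110010[q0]01
Step 7: δ(q0, 0) = (q0, 1, R) → 1100101[q0]1
Step 8: δ(q0, 1) = (q0, 0, R) → 11001010[q0]□
Step 9: δ(q0, □) = (q1, □, L) → 1100101[q1]0□
Step 10: δ(q1, 0) = (q1, 0, L) → 110010[q1]10□
Step 11: δ(q1, 1) = (q1, 1, L) → 11001[q1]010□
Step 12: δ(q1, 0) = (q1, 0, L) → 1100[q1]1010□
Step 13: δ(q1, 1) = (q1, 1, L) → 110[q1]01010□
Step 14: δ(q1, 0) = (q1, 0, L) → 11[q1]001010□
Step 15: δ(q1, 0) = (q1, 0, L) → 1[q1]1001010□
Step 16: δ(q1, 1) = (q1, 1, L) → [q1]11001010□
Step 17: δ(q1, 1) = (q1, 1, L) → [q1]□11001010□
Step 18: δ(q1, □) = (qA, □, R) → □[qA]11001010□

The machine reaches the accept state qA and halts.

The machine executed 18 steps before halting.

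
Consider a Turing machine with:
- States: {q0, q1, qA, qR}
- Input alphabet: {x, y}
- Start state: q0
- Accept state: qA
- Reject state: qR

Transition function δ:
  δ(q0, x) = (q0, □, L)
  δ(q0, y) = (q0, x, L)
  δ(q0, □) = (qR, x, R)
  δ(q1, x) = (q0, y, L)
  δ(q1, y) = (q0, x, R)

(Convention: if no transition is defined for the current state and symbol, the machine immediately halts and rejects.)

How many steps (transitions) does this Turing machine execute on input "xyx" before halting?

Execution trace:
Initial: [q0]xyx
Step 1: δ(q0, x) = (q0, □, L) → [q0]□□yx
Step 2: δ(q0, □) = (qR, x, R) → x[qR]□yx

The machine reaches the reject state qR and halts.

The machine executed 2 steps before halting.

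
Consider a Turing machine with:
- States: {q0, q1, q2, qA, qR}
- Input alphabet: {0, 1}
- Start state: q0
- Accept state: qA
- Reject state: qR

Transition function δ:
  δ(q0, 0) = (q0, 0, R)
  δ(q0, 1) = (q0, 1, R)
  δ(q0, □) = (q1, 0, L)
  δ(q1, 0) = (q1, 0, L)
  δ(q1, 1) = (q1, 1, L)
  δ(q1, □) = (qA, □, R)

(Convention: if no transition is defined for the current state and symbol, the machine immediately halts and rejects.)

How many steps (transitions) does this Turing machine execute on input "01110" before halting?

Execution trace:
Initial: [q0]01110
Step 1: δ(q0, 0) = (q0, 0, R) → 0[q0]1110
Step 2: δ(q0, 1) = (q0, 1, R) → 01[q0]110
Step 3: δ(q0, 1) = (q0, 1, R) → 011[q0]10
Step 4: δ(q0, 1) = (q0, 1, R) → 0111[q0]0
Step 5: δ(q0, 0) = (q0, 0, R) → 01110[q0]□
Step 6: δ(q0, □) = (q1, 0, L) → 0111[q1]00
Step 7: δ(q1, 0) = (q1, 0, L) → 011[q1]100
Step 8: δ(q1, 1) = (q1, 1, L) → 01[q1]1100
Step 9: δ(q1, 1) = (q1, 1, L) → 0[q1]11100
Step 10: δ(q1, 1) = (q1, 1, L) → [q1]011100
Step 11: δ(q1, 0) = (q1, 0, L) → [q1]□011100
Step 12: δ(q1, □) = (qA, □, R) → □[qA]011100

The machine reaches the accept state qA and halts.

The machine executed 12 steps before halting.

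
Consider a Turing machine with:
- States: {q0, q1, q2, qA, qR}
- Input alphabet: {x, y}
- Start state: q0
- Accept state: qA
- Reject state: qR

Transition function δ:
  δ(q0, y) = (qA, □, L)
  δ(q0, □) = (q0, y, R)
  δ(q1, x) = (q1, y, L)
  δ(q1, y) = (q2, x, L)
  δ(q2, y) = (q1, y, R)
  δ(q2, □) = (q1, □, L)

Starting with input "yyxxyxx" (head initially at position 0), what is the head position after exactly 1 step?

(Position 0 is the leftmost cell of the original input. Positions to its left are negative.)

Execution trace (head position shown):
Step 0: [q0]yyxxyxx  (head at position 0)
Step 1: move left → [qA]□□yxxyxx  (head at position -1)

After 1 step, the head is at position -1.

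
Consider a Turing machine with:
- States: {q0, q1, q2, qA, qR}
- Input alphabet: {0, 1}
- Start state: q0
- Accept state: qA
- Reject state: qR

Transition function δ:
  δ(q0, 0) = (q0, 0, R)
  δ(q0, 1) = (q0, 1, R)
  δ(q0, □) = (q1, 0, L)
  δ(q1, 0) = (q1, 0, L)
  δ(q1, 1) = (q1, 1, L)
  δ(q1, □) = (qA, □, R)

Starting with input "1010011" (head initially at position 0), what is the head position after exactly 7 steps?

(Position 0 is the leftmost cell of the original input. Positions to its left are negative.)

Execution trace (head position shown):
Step 0: [q0]1010011  (head at position 0)
Step 1: move right → 1[q0]010011  (head at position 1)
Step 2: move right → 10[q0]10011  (head at position 2)
Step 3: move right → 101[q0]0011  (head at position 3)
Step 4: move right → 1010[q0]011  (head at position 4)
Step 5: move right → 10100[q0]11  (head at position 5)
Step 6: move right → 101001[q0]1  (head at position 6)
Step 7: move right → 1010011[q0]□  (head at position 7)

After 7 steps, the head is at position 7.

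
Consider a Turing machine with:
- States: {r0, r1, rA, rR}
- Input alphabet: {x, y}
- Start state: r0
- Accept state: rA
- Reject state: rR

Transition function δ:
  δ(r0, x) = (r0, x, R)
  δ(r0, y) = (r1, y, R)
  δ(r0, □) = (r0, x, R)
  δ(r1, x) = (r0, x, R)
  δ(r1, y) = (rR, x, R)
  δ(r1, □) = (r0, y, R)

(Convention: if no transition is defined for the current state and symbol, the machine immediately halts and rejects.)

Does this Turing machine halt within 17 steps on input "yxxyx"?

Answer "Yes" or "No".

Execution trace:
Initial: [r0]yxxyx
Step 1: δ(r0, y) = (r1, y, R) → y[r1]xxyx
Step 2: δ(r1, x) = (r0, x, R) → yx[r0]xyx
Step 3: δ(r0, x) = (r0, x, R) → yxx[r0]yx
Step 4: δ(r0, y) = (r1, y, R) → yxxy[r1]x
Step 5: δ(r1, x) = (r0, x, R) → yxxyx[r0]□
Step 6: δ(r0, □) = (r0, x, R) → yxxyxx[r0]□
Step 7: δ(r0, □) = (r0, x, R) → yxxyxxx[r0]□
Step 8: δ(r0, □) = (r0, x, R) → yxxyxxxx[r0]□
Step 9: δ(r0, □) = (r0, x, R) → yxxyxxxxx[r0]□
Step 10: δ(r0, □) = (r0, x, R) → yxxyxxxxxx[r0]□
Step 11: δ(r0, □) = (r0, x, R) → yxxyxxxxxxx[r0]□
Step 12: δ(r0, □) = (r0, x, R) → yxxyxxxxxxxx[r0]□
Step 13: δ(r0, □) = (r0, x, R) → yxxyxxxxxxxxx[r0]□
Step 14: δ(r0, □) = (r0, x, R) → yxxyxxxxxxxxxx[r0]□
Step 15: δ(r0, □) = (r0, x, R) → yxxyxxxxxxxxxxx[r0]□
Step 16: δ(r0, □) = (r0, x, R) → yxxyxxxxxxxxxxxx[r0]□
Step 17: δ(r0, □) = (r0, x, R) → yxxyxxxxxxxxxxxxx[r0]□

The machine has not reached a halting state after 17 steps.
The machine did not halt within the 17-step bound.

Answer: No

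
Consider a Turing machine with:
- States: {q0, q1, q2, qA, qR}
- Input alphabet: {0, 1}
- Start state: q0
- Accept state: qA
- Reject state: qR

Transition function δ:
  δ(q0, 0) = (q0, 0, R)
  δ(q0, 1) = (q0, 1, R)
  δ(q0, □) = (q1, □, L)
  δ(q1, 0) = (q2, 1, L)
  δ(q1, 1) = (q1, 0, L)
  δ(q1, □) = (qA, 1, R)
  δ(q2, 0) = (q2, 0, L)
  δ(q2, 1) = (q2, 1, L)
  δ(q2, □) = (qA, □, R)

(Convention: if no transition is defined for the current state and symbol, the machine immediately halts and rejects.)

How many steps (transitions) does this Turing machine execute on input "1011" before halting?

Execution trace:
Initial: [q0]1011
Step 1: δ(q0, 1) = (q0, 1, R) → 1[q0]011
Step 2: δ(q0, 0) = (q0, 0, R) → 10[q0]11
Step 3: δ(q0, 1) = (q0, 1, R) → 101[q0]1
Step 4: δ(q0, 1) = (q0, 1, R) → 1011[q0]□
Step 5: δ(q0, □) = (q1, □, L) → 101[q1]1□
Step 6: δ(q1, 1) = (q1, 0, L) → 10[q1]10□
Step 7: δ(q1, 1) = (q1, 0, L) → 1[q1]000□
Step 8: δ(q1, 0) = (q2, 1, L) → [q2]1100□
Step 9: δ(q2, 1) = (q2, 1, L) → [q2]□1100□
Step 10: δ(q2, □) = (qA, □, R) → □[qA]1100□

The machine reaches the accept state qA and halts.

The machine executed 10 steps before halting.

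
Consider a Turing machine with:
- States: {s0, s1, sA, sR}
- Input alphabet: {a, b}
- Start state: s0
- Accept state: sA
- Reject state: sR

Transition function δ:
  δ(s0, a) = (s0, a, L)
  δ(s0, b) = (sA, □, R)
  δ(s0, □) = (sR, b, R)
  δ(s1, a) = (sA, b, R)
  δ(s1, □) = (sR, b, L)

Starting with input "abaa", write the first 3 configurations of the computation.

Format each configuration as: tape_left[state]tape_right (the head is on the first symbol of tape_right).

Transitions applied:
Step 1: δ(s0, a) = (s0, a, L)
Step 2: δ(s0, □) = (sR, b, R)

The first 3 configurations are:
[s0]abaa ⊢ [s0]□abaa ⊢ b[sR]abaa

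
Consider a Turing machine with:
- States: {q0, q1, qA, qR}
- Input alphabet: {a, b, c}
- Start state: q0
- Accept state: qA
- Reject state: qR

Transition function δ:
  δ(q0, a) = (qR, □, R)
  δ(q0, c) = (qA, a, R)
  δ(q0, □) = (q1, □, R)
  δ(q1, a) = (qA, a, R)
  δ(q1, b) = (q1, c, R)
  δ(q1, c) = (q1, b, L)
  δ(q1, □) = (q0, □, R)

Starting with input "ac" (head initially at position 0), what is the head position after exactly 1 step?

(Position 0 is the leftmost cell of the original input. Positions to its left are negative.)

Execution trace (head position shown):
Step 0: [q0]ac  (head at position 0)
Step 1: move right → □[qR]c  (head at position 1)

After 1 step, the head is at position 1.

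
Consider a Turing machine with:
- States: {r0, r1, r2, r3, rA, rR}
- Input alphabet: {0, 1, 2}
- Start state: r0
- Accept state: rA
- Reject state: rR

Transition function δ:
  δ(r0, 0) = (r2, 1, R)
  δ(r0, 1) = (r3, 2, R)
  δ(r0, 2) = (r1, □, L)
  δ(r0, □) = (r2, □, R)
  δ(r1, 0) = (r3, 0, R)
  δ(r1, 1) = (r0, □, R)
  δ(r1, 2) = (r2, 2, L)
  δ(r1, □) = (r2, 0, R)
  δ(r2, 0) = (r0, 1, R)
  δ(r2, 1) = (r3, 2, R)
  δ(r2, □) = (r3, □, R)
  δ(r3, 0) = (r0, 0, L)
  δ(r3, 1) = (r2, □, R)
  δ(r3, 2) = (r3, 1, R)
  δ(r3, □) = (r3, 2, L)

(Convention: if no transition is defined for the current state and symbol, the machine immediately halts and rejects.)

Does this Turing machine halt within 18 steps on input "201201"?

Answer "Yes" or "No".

Execution trace:
Initial: [r0]201201
Step 1: δ(r0, 2) = (r1, □, L) → [r1]□□01201
Step 2: δ(r1, □) = (r2, 0, R) → 0[r2]□01201
Step 3: δ(r2, □) = (r3, □, R) → 0□[r3]01201
Step 4: δ(r3, 0) = (r0, 0, L) → 0[r0]□01201
Step 5: δ(r0, □) = (r2, □, R) → 0□[r2]01201
Step 6: δ(r2, 0) = (r0, 1, R) → 0□1[r0]1201
Step 7: δ(r0, 1) = (r3, 2, R) → 0□12[r3]201
Step 8: δ(r3, 2) = (r3, 1, R) → 0□121[r3]01
Step 9: δ(r3, 0) = (r0, 0, L) → 0□12[r0]101
Step 10: δ(r0, 1) = (r3, 2, R) → 0□122[r3]01
Step 11: δ(r3, 0) = (r0, 0, L) → 0□12[r0]201
Step 12: δ(r0, 2) = (r1, □, L) → 0□1[r1]2□01
Step 13: δ(r1, 2) = (r2, 2, L) → 0□[r2]12□01
Step 14: δ(r2, 1) = (r3, 2, R) → 0□2[r3]2□01
Step 15: δ(r3, 2) = (r3, 1, R) → 0□21[r3]□01
Step 16: δ(r3, □) = (r3, 2, L) → 0□2[r3]1201
Step 17: δ(r3, 1) = (r2, □, R) → 0□2□[r2]201

No transition is defined for δ(r2, 2). By convention the machine halts and rejects.
The machine halted after 17 steps (within the 18-step bound).

Answer: Yes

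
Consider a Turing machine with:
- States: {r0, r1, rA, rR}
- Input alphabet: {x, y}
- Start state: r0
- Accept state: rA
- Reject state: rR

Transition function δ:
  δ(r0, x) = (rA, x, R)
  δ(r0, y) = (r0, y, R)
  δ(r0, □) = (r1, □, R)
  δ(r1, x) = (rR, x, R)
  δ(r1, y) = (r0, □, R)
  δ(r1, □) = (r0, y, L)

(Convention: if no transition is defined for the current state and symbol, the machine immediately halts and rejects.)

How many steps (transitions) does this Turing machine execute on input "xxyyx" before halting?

Execution trace:
Initial: [r0]xxyyx
Step 1: δ(r0, x) = (rA, x, R) → x[rA]xyyx

The machine reaches the accept state rA and halts.

The machine executed 1 step before halting.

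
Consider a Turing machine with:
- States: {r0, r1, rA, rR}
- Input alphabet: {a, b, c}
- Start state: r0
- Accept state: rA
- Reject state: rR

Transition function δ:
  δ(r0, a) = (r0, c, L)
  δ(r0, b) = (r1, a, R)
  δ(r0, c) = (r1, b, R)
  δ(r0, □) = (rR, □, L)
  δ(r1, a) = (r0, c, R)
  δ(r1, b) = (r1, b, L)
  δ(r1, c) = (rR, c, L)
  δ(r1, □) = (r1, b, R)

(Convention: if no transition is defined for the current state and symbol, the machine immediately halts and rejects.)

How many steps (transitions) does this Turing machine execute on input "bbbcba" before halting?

Execution trace:
Initial: [r0]bbbcba
Step 1: δ(r0, b) = (r1, a, R) → a[r1]bbcba
Step 2: δ(r1, b) = (r1, b, L) → [r1]abbcba
Step 3: δ(r1, a) = (r0, c, R) → c[r0]bbcba
Step 4: δ(r0, b) = (r1, a, R) → ca[r1]bcba
Step 5: δ(r1, b) = (r1, b, L) → c[r1]abcba
Step 6: δ(r1, a) = (r0, c, R) → cc[r0]bcba
Step 7: δ(r0, b) = (r1, a, R) → cca[r1]cba
Step 8: δ(r1, c) = (rR, c, L) → cc[rR]acba

The machine reaches the reject state rR and halts.

The machine executed 8 steps before halting.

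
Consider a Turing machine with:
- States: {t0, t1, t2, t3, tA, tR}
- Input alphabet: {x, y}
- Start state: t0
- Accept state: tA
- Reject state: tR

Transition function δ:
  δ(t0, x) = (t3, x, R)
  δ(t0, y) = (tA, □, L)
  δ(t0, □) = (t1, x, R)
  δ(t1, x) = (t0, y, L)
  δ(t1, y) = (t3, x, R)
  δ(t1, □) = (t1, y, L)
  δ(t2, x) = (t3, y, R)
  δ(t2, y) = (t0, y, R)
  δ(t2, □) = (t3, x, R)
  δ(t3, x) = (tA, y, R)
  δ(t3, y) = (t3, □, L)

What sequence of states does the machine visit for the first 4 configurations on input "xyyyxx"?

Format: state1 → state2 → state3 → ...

Execution trace:
Initial: [t0]xyyyxx
Step 1: δ(t0, x) = (t3, x, R) → x[t3]yyyxx
Step 2: δ(t3, y) = (t3, □, L) → [t3]x□yyxx
Step 3: δ(t3, x) = (tA, y, R) → y[tA]□yyxx

The machine reaches the accept state tA and halts.

State sequence: t0 → t3 → t3 → tA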